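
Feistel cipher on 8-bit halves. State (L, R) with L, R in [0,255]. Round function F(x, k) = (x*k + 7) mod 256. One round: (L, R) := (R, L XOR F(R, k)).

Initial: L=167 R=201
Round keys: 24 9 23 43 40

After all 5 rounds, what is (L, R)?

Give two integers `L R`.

Round 1 (k=24): L=201 R=120
Round 2 (k=9): L=120 R=246
Round 3 (k=23): L=246 R=89
Round 4 (k=43): L=89 R=12
Round 5 (k=40): L=12 R=190

Answer: 12 190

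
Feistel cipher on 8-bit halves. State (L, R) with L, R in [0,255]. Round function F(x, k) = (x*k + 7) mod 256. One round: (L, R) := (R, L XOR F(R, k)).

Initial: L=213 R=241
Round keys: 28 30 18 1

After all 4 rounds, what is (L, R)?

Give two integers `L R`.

Round 1 (k=28): L=241 R=182
Round 2 (k=30): L=182 R=170
Round 3 (k=18): L=170 R=77
Round 4 (k=1): L=77 R=254

Answer: 77 254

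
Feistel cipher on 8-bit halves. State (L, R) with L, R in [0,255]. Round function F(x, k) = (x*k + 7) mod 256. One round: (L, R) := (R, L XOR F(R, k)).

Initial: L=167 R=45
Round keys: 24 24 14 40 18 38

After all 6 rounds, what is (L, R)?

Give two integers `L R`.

Answer: 74 214

Derivation:
Round 1 (k=24): L=45 R=152
Round 2 (k=24): L=152 R=106
Round 3 (k=14): L=106 R=75
Round 4 (k=40): L=75 R=213
Round 5 (k=18): L=213 R=74
Round 6 (k=38): L=74 R=214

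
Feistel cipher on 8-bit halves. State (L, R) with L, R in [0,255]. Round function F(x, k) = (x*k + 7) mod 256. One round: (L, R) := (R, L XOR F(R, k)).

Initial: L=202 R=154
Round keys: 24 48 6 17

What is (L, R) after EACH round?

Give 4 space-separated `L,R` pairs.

Round 1 (k=24): L=154 R=189
Round 2 (k=48): L=189 R=237
Round 3 (k=6): L=237 R=40
Round 4 (k=17): L=40 R=66

Answer: 154,189 189,237 237,40 40,66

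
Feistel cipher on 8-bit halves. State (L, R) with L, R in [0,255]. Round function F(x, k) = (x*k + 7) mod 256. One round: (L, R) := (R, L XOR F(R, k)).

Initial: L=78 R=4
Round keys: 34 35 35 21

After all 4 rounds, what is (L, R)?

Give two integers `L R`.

Answer: 208 121

Derivation:
Round 1 (k=34): L=4 R=193
Round 2 (k=35): L=193 R=110
Round 3 (k=35): L=110 R=208
Round 4 (k=21): L=208 R=121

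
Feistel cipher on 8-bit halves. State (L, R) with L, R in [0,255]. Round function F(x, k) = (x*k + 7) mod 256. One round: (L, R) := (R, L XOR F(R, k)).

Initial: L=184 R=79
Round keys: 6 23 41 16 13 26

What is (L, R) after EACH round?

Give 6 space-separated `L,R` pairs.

Answer: 79,89 89,73 73,225 225,94 94,44 44,33

Derivation:
Round 1 (k=6): L=79 R=89
Round 2 (k=23): L=89 R=73
Round 3 (k=41): L=73 R=225
Round 4 (k=16): L=225 R=94
Round 5 (k=13): L=94 R=44
Round 6 (k=26): L=44 R=33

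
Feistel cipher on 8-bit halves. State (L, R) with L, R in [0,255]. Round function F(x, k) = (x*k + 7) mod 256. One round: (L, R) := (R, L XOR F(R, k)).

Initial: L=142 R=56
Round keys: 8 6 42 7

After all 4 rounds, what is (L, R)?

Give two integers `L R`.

Round 1 (k=8): L=56 R=73
Round 2 (k=6): L=73 R=133
Round 3 (k=42): L=133 R=144
Round 4 (k=7): L=144 R=114

Answer: 144 114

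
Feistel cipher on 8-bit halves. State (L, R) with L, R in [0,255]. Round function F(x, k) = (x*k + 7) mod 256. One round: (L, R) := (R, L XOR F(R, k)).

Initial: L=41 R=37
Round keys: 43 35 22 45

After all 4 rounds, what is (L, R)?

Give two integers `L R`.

Round 1 (k=43): L=37 R=23
Round 2 (k=35): L=23 R=9
Round 3 (k=22): L=9 R=218
Round 4 (k=45): L=218 R=80

Answer: 218 80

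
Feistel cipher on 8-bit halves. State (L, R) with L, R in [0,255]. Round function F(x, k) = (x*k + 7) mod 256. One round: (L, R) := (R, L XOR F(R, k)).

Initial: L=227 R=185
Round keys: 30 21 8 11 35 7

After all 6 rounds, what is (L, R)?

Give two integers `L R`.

Round 1 (k=30): L=185 R=86
Round 2 (k=21): L=86 R=172
Round 3 (k=8): L=172 R=49
Round 4 (k=11): L=49 R=142
Round 5 (k=35): L=142 R=64
Round 6 (k=7): L=64 R=73

Answer: 64 73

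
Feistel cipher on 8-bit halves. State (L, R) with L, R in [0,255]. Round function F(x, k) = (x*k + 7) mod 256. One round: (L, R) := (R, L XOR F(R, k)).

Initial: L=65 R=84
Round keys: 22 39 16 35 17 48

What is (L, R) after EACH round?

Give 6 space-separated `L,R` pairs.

Round 1 (k=22): L=84 R=126
Round 2 (k=39): L=126 R=109
Round 3 (k=16): L=109 R=169
Round 4 (k=35): L=169 R=79
Round 5 (k=17): L=79 R=239
Round 6 (k=48): L=239 R=152

Answer: 84,126 126,109 109,169 169,79 79,239 239,152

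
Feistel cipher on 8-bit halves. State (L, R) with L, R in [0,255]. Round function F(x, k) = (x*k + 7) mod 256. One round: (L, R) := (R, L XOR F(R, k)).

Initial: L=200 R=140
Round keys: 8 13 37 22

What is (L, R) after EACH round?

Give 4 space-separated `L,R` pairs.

Answer: 140,175 175,102 102,106 106,69

Derivation:
Round 1 (k=8): L=140 R=175
Round 2 (k=13): L=175 R=102
Round 3 (k=37): L=102 R=106
Round 4 (k=22): L=106 R=69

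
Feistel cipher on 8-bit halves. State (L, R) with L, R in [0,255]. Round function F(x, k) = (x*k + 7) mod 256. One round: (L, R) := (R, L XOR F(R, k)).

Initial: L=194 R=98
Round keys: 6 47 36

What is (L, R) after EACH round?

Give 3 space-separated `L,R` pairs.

Answer: 98,145 145,196 196,6

Derivation:
Round 1 (k=6): L=98 R=145
Round 2 (k=47): L=145 R=196
Round 3 (k=36): L=196 R=6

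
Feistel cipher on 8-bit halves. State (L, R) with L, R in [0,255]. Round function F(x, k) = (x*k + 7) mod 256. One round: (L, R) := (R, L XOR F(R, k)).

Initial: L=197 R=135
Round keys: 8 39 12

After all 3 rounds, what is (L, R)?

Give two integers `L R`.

Answer: 154 197

Derivation:
Round 1 (k=8): L=135 R=250
Round 2 (k=39): L=250 R=154
Round 3 (k=12): L=154 R=197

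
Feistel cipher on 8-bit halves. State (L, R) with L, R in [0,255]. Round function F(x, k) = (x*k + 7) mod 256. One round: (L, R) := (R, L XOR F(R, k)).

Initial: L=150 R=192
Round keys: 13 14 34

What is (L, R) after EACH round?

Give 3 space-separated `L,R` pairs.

Answer: 192,81 81,181 181,64

Derivation:
Round 1 (k=13): L=192 R=81
Round 2 (k=14): L=81 R=181
Round 3 (k=34): L=181 R=64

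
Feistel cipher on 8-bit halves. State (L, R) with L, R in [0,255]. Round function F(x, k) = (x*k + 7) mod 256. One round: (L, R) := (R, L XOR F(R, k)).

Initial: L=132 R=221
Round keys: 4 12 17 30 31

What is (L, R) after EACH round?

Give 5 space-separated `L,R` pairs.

Round 1 (k=4): L=221 R=255
Round 2 (k=12): L=255 R=38
Round 3 (k=17): L=38 R=114
Round 4 (k=30): L=114 R=69
Round 5 (k=31): L=69 R=16

Answer: 221,255 255,38 38,114 114,69 69,16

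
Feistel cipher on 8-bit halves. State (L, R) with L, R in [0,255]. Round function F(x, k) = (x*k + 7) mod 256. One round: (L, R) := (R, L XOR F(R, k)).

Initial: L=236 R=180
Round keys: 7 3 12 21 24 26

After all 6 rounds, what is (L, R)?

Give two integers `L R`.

Round 1 (k=7): L=180 R=31
Round 2 (k=3): L=31 R=208
Round 3 (k=12): L=208 R=216
Round 4 (k=21): L=216 R=111
Round 5 (k=24): L=111 R=183
Round 6 (k=26): L=183 R=242

Answer: 183 242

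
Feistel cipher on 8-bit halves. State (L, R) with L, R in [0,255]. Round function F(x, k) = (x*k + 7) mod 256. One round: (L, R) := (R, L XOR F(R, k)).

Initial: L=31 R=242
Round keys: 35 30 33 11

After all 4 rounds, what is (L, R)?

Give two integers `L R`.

Round 1 (k=35): L=242 R=2
Round 2 (k=30): L=2 R=177
Round 3 (k=33): L=177 R=218
Round 4 (k=11): L=218 R=212

Answer: 218 212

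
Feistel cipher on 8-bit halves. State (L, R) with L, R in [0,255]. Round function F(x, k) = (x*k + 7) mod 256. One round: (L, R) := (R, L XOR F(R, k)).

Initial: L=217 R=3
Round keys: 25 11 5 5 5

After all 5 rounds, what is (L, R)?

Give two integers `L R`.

Answer: 27 19

Derivation:
Round 1 (k=25): L=3 R=139
Round 2 (k=11): L=139 R=3
Round 3 (k=5): L=3 R=157
Round 4 (k=5): L=157 R=27
Round 5 (k=5): L=27 R=19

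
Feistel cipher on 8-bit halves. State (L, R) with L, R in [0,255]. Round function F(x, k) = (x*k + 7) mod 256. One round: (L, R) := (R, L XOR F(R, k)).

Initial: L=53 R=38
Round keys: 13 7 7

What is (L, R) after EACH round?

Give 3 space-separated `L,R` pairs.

Answer: 38,192 192,97 97,110

Derivation:
Round 1 (k=13): L=38 R=192
Round 2 (k=7): L=192 R=97
Round 3 (k=7): L=97 R=110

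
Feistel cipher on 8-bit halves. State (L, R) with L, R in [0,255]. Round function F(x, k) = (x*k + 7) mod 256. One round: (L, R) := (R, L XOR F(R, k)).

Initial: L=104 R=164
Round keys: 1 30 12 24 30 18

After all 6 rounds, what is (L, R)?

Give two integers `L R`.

Round 1 (k=1): L=164 R=195
Round 2 (k=30): L=195 R=69
Round 3 (k=12): L=69 R=128
Round 4 (k=24): L=128 R=66
Round 5 (k=30): L=66 R=67
Round 6 (k=18): L=67 R=255

Answer: 67 255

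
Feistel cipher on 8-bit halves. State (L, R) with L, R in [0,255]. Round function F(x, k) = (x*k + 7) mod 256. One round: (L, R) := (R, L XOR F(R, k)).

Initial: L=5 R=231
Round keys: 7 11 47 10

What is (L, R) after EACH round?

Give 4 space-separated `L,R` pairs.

Round 1 (k=7): L=231 R=93
Round 2 (k=11): L=93 R=225
Round 3 (k=47): L=225 R=11
Round 4 (k=10): L=11 R=148

Answer: 231,93 93,225 225,11 11,148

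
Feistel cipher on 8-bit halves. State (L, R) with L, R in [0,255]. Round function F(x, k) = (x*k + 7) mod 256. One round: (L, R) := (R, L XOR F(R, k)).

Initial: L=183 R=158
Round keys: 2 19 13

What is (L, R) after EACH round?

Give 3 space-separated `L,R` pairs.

Round 1 (k=2): L=158 R=244
Round 2 (k=19): L=244 R=189
Round 3 (k=13): L=189 R=84

Answer: 158,244 244,189 189,84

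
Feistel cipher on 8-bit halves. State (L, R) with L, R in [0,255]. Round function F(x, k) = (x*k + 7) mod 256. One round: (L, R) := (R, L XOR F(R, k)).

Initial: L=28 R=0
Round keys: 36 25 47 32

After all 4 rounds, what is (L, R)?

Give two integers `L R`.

Answer: 38 109

Derivation:
Round 1 (k=36): L=0 R=27
Round 2 (k=25): L=27 R=170
Round 3 (k=47): L=170 R=38
Round 4 (k=32): L=38 R=109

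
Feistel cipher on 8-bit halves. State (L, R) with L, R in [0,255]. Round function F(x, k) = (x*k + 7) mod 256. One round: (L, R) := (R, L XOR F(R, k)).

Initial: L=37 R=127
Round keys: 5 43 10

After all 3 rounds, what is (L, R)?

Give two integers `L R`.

Round 1 (k=5): L=127 R=167
Round 2 (k=43): L=167 R=107
Round 3 (k=10): L=107 R=146

Answer: 107 146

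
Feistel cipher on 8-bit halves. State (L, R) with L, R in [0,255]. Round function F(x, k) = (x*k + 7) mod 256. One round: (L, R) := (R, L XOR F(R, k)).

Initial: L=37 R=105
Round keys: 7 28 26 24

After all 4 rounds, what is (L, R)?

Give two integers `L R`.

Round 1 (k=7): L=105 R=195
Round 2 (k=28): L=195 R=50
Round 3 (k=26): L=50 R=216
Round 4 (k=24): L=216 R=117

Answer: 216 117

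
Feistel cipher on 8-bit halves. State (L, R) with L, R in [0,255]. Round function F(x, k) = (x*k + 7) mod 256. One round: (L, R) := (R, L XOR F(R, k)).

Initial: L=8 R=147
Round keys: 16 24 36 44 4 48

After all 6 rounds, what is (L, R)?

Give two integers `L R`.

Round 1 (k=16): L=147 R=63
Round 2 (k=24): L=63 R=124
Round 3 (k=36): L=124 R=72
Round 4 (k=44): L=72 R=27
Round 5 (k=4): L=27 R=59
Round 6 (k=48): L=59 R=12

Answer: 59 12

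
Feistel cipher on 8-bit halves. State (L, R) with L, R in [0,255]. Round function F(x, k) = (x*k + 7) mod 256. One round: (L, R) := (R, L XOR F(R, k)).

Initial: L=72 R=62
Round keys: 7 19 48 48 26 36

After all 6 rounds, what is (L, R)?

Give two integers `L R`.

Answer: 131 128

Derivation:
Round 1 (k=7): L=62 R=241
Round 2 (k=19): L=241 R=212
Round 3 (k=48): L=212 R=54
Round 4 (k=48): L=54 R=243
Round 5 (k=26): L=243 R=131
Round 6 (k=36): L=131 R=128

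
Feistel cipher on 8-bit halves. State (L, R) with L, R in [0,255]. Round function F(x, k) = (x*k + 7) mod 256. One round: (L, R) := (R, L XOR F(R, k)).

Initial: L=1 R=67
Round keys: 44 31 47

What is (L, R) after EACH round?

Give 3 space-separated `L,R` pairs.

Round 1 (k=44): L=67 R=138
Round 2 (k=31): L=138 R=254
Round 3 (k=47): L=254 R=35

Answer: 67,138 138,254 254,35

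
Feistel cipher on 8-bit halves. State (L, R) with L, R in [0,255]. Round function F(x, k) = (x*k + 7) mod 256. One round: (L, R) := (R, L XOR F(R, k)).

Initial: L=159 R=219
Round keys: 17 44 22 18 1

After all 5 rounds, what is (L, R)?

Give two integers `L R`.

Answer: 67 80

Derivation:
Round 1 (k=17): L=219 R=13
Round 2 (k=44): L=13 R=152
Round 3 (k=22): L=152 R=26
Round 4 (k=18): L=26 R=67
Round 5 (k=1): L=67 R=80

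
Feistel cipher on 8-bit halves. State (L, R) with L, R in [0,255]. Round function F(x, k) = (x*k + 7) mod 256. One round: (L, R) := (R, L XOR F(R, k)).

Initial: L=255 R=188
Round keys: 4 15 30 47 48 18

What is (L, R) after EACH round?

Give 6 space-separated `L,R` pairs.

Answer: 188,8 8,195 195,233 233,13 13,158 158,46

Derivation:
Round 1 (k=4): L=188 R=8
Round 2 (k=15): L=8 R=195
Round 3 (k=30): L=195 R=233
Round 4 (k=47): L=233 R=13
Round 5 (k=48): L=13 R=158
Round 6 (k=18): L=158 R=46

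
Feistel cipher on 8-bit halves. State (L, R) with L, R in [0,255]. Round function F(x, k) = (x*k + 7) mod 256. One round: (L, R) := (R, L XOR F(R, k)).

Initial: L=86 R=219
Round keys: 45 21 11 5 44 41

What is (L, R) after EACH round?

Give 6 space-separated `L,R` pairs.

Round 1 (k=45): L=219 R=208
Round 2 (k=21): L=208 R=204
Round 3 (k=11): L=204 R=27
Round 4 (k=5): L=27 R=66
Round 5 (k=44): L=66 R=68
Round 6 (k=41): L=68 R=169

Answer: 219,208 208,204 204,27 27,66 66,68 68,169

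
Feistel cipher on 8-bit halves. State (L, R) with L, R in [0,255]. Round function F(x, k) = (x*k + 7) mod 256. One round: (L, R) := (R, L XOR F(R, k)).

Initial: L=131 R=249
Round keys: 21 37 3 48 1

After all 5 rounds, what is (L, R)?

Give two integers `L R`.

Round 1 (k=21): L=249 R=247
Round 2 (k=37): L=247 R=67
Round 3 (k=3): L=67 R=39
Round 4 (k=48): L=39 R=20
Round 5 (k=1): L=20 R=60

Answer: 20 60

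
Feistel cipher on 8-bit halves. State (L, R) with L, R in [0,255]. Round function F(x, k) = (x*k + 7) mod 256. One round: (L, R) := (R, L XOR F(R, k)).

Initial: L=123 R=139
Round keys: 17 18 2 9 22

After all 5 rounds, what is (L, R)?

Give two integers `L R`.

Answer: 75 75

Derivation:
Round 1 (k=17): L=139 R=57
Round 2 (k=18): L=57 R=130
Round 3 (k=2): L=130 R=50
Round 4 (k=9): L=50 R=75
Round 5 (k=22): L=75 R=75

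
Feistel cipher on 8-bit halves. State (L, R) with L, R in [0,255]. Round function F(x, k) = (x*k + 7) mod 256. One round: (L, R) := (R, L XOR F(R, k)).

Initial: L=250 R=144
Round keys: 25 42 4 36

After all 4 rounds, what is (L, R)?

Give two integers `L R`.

Round 1 (k=25): L=144 R=237
Round 2 (k=42): L=237 R=121
Round 3 (k=4): L=121 R=6
Round 4 (k=36): L=6 R=166

Answer: 6 166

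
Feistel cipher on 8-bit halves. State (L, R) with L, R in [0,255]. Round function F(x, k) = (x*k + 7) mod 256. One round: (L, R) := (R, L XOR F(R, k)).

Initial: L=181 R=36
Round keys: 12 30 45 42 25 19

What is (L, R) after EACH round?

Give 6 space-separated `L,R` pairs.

Answer: 36,2 2,103 103,32 32,32 32,7 7,172

Derivation:
Round 1 (k=12): L=36 R=2
Round 2 (k=30): L=2 R=103
Round 3 (k=45): L=103 R=32
Round 4 (k=42): L=32 R=32
Round 5 (k=25): L=32 R=7
Round 6 (k=19): L=7 R=172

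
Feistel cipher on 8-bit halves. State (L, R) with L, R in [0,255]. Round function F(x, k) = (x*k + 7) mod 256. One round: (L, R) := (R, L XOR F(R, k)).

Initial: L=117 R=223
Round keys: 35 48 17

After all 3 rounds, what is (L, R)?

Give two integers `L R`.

Round 1 (k=35): L=223 R=241
Round 2 (k=48): L=241 R=232
Round 3 (k=17): L=232 R=158

Answer: 232 158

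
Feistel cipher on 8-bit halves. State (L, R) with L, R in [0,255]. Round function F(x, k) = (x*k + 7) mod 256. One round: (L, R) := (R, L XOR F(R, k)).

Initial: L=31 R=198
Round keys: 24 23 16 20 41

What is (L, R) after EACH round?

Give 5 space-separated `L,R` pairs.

Answer: 198,136 136,249 249,31 31,138 138,62

Derivation:
Round 1 (k=24): L=198 R=136
Round 2 (k=23): L=136 R=249
Round 3 (k=16): L=249 R=31
Round 4 (k=20): L=31 R=138
Round 5 (k=41): L=138 R=62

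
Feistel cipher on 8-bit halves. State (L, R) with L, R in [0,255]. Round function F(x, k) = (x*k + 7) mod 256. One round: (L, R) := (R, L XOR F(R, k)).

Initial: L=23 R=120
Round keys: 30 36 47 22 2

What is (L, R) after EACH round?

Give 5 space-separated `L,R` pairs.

Answer: 120,0 0,127 127,88 88,232 232,143

Derivation:
Round 1 (k=30): L=120 R=0
Round 2 (k=36): L=0 R=127
Round 3 (k=47): L=127 R=88
Round 4 (k=22): L=88 R=232
Round 5 (k=2): L=232 R=143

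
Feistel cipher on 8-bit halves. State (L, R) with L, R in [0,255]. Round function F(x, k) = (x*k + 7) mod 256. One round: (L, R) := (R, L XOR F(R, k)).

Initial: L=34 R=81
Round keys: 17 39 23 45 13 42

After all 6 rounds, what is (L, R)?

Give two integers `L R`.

Answer: 14 187

Derivation:
Round 1 (k=17): L=81 R=74
Round 2 (k=39): L=74 R=28
Round 3 (k=23): L=28 R=193
Round 4 (k=45): L=193 R=232
Round 5 (k=13): L=232 R=14
Round 6 (k=42): L=14 R=187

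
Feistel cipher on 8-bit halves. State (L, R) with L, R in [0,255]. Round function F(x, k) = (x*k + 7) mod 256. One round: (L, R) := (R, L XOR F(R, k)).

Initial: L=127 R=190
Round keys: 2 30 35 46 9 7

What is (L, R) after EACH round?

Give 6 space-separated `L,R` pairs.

Answer: 190,252 252,49 49,70 70,170 170,71 71,82

Derivation:
Round 1 (k=2): L=190 R=252
Round 2 (k=30): L=252 R=49
Round 3 (k=35): L=49 R=70
Round 4 (k=46): L=70 R=170
Round 5 (k=9): L=170 R=71
Round 6 (k=7): L=71 R=82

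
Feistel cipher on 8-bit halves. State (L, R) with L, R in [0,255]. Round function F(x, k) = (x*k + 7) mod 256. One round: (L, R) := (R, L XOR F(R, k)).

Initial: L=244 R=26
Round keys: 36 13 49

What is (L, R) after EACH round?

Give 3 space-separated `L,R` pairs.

Round 1 (k=36): L=26 R=91
Round 2 (k=13): L=91 R=188
Round 3 (k=49): L=188 R=88

Answer: 26,91 91,188 188,88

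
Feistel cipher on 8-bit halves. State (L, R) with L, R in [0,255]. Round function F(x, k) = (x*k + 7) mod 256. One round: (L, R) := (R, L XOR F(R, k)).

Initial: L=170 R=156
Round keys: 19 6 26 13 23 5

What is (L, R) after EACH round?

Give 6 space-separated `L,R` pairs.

Answer: 156,49 49,177 177,48 48,198 198,225 225,170

Derivation:
Round 1 (k=19): L=156 R=49
Round 2 (k=6): L=49 R=177
Round 3 (k=26): L=177 R=48
Round 4 (k=13): L=48 R=198
Round 5 (k=23): L=198 R=225
Round 6 (k=5): L=225 R=170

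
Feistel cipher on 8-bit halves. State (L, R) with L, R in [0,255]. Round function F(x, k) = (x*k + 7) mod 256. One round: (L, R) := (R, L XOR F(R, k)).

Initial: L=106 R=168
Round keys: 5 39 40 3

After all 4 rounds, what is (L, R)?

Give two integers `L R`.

Answer: 114 95

Derivation:
Round 1 (k=5): L=168 R=37
Round 2 (k=39): L=37 R=2
Round 3 (k=40): L=2 R=114
Round 4 (k=3): L=114 R=95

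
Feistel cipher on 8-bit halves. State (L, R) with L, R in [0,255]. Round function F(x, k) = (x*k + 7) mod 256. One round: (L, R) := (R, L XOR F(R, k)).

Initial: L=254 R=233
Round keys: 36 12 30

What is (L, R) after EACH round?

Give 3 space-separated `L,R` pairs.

Round 1 (k=36): L=233 R=53
Round 2 (k=12): L=53 R=106
Round 3 (k=30): L=106 R=70

Answer: 233,53 53,106 106,70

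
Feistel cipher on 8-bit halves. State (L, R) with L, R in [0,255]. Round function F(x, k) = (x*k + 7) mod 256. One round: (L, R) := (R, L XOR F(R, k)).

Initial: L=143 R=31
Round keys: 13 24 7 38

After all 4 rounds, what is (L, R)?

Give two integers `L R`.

Round 1 (k=13): L=31 R=21
Round 2 (k=24): L=21 R=224
Round 3 (k=7): L=224 R=50
Round 4 (k=38): L=50 R=147

Answer: 50 147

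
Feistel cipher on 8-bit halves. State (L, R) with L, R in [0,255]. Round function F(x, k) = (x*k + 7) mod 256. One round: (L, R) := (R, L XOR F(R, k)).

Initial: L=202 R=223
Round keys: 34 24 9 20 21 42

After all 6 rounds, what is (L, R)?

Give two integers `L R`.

Round 1 (k=34): L=223 R=111
Round 2 (k=24): L=111 R=176
Round 3 (k=9): L=176 R=88
Round 4 (k=20): L=88 R=87
Round 5 (k=21): L=87 R=114
Round 6 (k=42): L=114 R=236

Answer: 114 236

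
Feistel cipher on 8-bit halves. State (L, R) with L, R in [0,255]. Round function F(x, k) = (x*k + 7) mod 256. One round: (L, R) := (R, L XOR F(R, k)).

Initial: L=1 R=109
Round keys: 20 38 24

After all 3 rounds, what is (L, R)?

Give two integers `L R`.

Answer: 238 221

Derivation:
Round 1 (k=20): L=109 R=138
Round 2 (k=38): L=138 R=238
Round 3 (k=24): L=238 R=221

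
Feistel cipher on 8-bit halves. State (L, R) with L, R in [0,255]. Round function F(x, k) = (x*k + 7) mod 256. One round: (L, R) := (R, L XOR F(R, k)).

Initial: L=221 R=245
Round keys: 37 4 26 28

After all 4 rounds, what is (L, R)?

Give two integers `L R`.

Answer: 94 1

Derivation:
Round 1 (k=37): L=245 R=173
Round 2 (k=4): L=173 R=78
Round 3 (k=26): L=78 R=94
Round 4 (k=28): L=94 R=1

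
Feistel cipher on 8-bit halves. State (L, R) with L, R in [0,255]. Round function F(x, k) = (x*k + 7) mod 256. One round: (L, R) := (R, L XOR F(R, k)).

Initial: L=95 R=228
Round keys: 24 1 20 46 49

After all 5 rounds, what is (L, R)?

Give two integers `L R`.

Answer: 58 58

Derivation:
Round 1 (k=24): L=228 R=56
Round 2 (k=1): L=56 R=219
Round 3 (k=20): L=219 R=27
Round 4 (k=46): L=27 R=58
Round 5 (k=49): L=58 R=58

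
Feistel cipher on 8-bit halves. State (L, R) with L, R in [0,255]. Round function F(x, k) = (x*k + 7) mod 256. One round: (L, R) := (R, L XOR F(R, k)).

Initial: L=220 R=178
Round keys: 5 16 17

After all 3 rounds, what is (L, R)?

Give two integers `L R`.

Answer: 101 225

Derivation:
Round 1 (k=5): L=178 R=93
Round 2 (k=16): L=93 R=101
Round 3 (k=17): L=101 R=225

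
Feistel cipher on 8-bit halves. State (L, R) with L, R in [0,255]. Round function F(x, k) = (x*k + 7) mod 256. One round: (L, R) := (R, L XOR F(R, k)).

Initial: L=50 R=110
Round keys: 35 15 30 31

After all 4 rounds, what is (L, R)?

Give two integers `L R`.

Round 1 (k=35): L=110 R=35
Round 2 (k=15): L=35 R=122
Round 3 (k=30): L=122 R=112
Round 4 (k=31): L=112 R=237

Answer: 112 237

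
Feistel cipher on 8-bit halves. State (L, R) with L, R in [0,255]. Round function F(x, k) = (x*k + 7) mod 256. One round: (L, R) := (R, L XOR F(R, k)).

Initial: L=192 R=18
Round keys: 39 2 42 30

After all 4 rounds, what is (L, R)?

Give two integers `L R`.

Round 1 (k=39): L=18 R=5
Round 2 (k=2): L=5 R=3
Round 3 (k=42): L=3 R=128
Round 4 (k=30): L=128 R=4

Answer: 128 4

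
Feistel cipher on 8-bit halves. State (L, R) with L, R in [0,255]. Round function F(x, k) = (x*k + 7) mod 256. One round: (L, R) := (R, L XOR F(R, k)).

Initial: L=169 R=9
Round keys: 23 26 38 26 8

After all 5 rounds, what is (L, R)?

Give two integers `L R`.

Round 1 (k=23): L=9 R=127
Round 2 (k=26): L=127 R=228
Round 3 (k=38): L=228 R=160
Round 4 (k=26): L=160 R=163
Round 5 (k=8): L=163 R=191

Answer: 163 191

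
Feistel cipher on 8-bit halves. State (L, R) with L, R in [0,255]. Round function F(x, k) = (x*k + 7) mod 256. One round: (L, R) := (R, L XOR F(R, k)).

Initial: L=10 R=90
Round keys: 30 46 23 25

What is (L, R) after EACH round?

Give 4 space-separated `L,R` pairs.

Round 1 (k=30): L=90 R=153
Round 2 (k=46): L=153 R=223
Round 3 (k=23): L=223 R=137
Round 4 (k=25): L=137 R=183

Answer: 90,153 153,223 223,137 137,183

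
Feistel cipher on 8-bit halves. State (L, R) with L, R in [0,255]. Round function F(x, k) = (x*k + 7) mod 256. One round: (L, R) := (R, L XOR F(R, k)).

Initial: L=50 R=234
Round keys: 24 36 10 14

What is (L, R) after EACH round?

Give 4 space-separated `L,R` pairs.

Answer: 234,197 197,81 81,244 244,14

Derivation:
Round 1 (k=24): L=234 R=197
Round 2 (k=36): L=197 R=81
Round 3 (k=10): L=81 R=244
Round 4 (k=14): L=244 R=14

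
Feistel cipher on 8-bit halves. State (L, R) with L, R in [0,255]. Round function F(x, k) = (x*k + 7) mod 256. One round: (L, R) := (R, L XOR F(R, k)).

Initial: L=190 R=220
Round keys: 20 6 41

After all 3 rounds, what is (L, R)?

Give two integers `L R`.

Answer: 225 153

Derivation:
Round 1 (k=20): L=220 R=137
Round 2 (k=6): L=137 R=225
Round 3 (k=41): L=225 R=153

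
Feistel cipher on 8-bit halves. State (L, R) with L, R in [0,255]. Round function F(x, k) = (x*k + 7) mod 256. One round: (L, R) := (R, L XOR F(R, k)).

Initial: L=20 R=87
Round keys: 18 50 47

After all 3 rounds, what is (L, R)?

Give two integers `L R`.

Round 1 (k=18): L=87 R=49
Round 2 (k=50): L=49 R=206
Round 3 (k=47): L=206 R=232

Answer: 206 232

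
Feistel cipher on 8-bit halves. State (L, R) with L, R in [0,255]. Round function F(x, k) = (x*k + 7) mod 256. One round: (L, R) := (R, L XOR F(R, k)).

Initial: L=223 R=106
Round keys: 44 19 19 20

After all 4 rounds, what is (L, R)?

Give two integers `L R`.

Answer: 222 146

Derivation:
Round 1 (k=44): L=106 R=224
Round 2 (k=19): L=224 R=205
Round 3 (k=19): L=205 R=222
Round 4 (k=20): L=222 R=146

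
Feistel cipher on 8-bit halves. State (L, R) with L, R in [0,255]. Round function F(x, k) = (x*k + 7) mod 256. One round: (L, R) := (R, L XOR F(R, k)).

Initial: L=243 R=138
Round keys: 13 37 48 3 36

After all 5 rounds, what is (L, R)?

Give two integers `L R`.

Round 1 (k=13): L=138 R=250
Round 2 (k=37): L=250 R=163
Round 3 (k=48): L=163 R=109
Round 4 (k=3): L=109 R=237
Round 5 (k=36): L=237 R=54

Answer: 237 54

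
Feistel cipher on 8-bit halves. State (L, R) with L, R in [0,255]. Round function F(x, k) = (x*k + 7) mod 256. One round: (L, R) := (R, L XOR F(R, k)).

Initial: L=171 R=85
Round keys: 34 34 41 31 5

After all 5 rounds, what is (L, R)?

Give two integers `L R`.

Answer: 230 218

Derivation:
Round 1 (k=34): L=85 R=250
Round 2 (k=34): L=250 R=110
Round 3 (k=41): L=110 R=95
Round 4 (k=31): L=95 R=230
Round 5 (k=5): L=230 R=218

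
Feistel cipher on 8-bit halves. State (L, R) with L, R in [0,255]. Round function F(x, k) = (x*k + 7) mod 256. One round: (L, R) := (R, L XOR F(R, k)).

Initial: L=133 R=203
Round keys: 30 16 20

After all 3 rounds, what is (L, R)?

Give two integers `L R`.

Round 1 (k=30): L=203 R=84
Round 2 (k=16): L=84 R=140
Round 3 (k=20): L=140 R=163

Answer: 140 163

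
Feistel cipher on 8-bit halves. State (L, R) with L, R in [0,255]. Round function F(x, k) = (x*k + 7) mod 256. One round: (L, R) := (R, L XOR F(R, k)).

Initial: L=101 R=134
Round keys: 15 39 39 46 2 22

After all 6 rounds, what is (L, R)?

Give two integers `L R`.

Round 1 (k=15): L=134 R=132
Round 2 (k=39): L=132 R=165
Round 3 (k=39): L=165 R=174
Round 4 (k=46): L=174 R=238
Round 5 (k=2): L=238 R=77
Round 6 (k=22): L=77 R=75

Answer: 77 75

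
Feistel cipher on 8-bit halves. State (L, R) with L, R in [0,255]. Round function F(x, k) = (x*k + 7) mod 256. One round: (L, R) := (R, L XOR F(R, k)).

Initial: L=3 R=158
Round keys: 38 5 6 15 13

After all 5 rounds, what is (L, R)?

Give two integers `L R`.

Round 1 (k=38): L=158 R=120
Round 2 (k=5): L=120 R=193
Round 3 (k=6): L=193 R=245
Round 4 (k=15): L=245 R=163
Round 5 (k=13): L=163 R=187

Answer: 163 187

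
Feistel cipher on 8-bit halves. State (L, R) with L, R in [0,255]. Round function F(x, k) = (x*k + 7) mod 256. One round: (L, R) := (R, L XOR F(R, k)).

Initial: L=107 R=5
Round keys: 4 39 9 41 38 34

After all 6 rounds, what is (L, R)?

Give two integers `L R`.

Round 1 (k=4): L=5 R=112
Round 2 (k=39): L=112 R=18
Round 3 (k=9): L=18 R=217
Round 4 (k=41): L=217 R=218
Round 5 (k=38): L=218 R=186
Round 6 (k=34): L=186 R=97

Answer: 186 97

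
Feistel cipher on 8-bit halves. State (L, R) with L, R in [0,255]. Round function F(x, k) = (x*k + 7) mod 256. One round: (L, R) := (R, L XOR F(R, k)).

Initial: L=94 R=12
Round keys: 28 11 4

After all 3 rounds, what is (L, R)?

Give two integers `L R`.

Answer: 102 150

Derivation:
Round 1 (k=28): L=12 R=9
Round 2 (k=11): L=9 R=102
Round 3 (k=4): L=102 R=150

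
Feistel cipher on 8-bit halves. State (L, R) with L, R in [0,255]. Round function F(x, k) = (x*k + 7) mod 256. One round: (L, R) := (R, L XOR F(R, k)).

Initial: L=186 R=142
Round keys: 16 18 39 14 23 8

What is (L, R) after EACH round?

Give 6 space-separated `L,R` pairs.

Answer: 142,93 93,31 31,157 157,130 130,40 40,197

Derivation:
Round 1 (k=16): L=142 R=93
Round 2 (k=18): L=93 R=31
Round 3 (k=39): L=31 R=157
Round 4 (k=14): L=157 R=130
Round 5 (k=23): L=130 R=40
Round 6 (k=8): L=40 R=197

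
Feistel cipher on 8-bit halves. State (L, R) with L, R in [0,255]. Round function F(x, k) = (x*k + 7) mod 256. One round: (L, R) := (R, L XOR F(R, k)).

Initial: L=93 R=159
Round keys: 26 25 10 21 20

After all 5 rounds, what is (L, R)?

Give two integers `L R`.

Answer: 18 8

Derivation:
Round 1 (k=26): L=159 R=112
Round 2 (k=25): L=112 R=104
Round 3 (k=10): L=104 R=103
Round 4 (k=21): L=103 R=18
Round 5 (k=20): L=18 R=8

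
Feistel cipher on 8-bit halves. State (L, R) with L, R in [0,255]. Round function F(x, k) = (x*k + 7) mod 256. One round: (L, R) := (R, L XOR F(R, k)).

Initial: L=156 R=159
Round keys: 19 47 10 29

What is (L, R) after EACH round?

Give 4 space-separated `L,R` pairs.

Round 1 (k=19): L=159 R=72
Round 2 (k=47): L=72 R=160
Round 3 (k=10): L=160 R=15
Round 4 (k=29): L=15 R=26

Answer: 159,72 72,160 160,15 15,26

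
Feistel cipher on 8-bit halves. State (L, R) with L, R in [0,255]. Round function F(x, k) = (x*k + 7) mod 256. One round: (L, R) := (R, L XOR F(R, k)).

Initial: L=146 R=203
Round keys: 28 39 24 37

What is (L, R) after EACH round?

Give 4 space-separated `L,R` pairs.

Round 1 (k=28): L=203 R=169
Round 2 (k=39): L=169 R=13
Round 3 (k=24): L=13 R=150
Round 4 (k=37): L=150 R=184

Answer: 203,169 169,13 13,150 150,184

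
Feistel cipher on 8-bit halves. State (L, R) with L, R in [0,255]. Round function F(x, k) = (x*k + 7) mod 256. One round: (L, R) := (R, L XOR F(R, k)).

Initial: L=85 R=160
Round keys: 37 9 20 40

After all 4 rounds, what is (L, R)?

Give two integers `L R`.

Round 1 (k=37): L=160 R=114
Round 2 (k=9): L=114 R=169
Round 3 (k=20): L=169 R=73
Round 4 (k=40): L=73 R=198

Answer: 73 198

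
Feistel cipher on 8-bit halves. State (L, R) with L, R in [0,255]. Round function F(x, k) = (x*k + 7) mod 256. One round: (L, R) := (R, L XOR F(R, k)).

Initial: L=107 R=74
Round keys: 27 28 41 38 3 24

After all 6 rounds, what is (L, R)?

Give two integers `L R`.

Round 1 (k=27): L=74 R=190
Round 2 (k=28): L=190 R=133
Round 3 (k=41): L=133 R=234
Round 4 (k=38): L=234 R=70
Round 5 (k=3): L=70 R=51
Round 6 (k=24): L=51 R=137

Answer: 51 137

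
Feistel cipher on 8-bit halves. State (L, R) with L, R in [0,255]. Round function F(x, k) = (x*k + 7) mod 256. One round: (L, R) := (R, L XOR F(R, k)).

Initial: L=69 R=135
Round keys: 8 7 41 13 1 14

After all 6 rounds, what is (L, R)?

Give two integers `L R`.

Answer: 88 27

Derivation:
Round 1 (k=8): L=135 R=122
Round 2 (k=7): L=122 R=218
Round 3 (k=41): L=218 R=139
Round 4 (k=13): L=139 R=204
Round 5 (k=1): L=204 R=88
Round 6 (k=14): L=88 R=27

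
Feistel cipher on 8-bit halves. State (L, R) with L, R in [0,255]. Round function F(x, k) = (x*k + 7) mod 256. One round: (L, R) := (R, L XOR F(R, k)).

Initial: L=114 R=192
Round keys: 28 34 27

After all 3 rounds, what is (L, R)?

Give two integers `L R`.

Round 1 (k=28): L=192 R=117
Round 2 (k=34): L=117 R=81
Round 3 (k=27): L=81 R=231

Answer: 81 231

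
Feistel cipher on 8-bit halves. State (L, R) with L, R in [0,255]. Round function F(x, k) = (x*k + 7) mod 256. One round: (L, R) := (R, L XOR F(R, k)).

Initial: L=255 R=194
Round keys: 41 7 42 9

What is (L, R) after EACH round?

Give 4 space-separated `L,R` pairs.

Answer: 194,230 230,147 147,195 195,113

Derivation:
Round 1 (k=41): L=194 R=230
Round 2 (k=7): L=230 R=147
Round 3 (k=42): L=147 R=195
Round 4 (k=9): L=195 R=113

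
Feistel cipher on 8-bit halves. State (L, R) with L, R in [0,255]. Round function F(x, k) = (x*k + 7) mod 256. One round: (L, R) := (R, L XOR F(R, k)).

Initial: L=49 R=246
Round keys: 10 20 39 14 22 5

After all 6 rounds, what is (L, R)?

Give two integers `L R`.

Answer: 143 244

Derivation:
Round 1 (k=10): L=246 R=146
Round 2 (k=20): L=146 R=153
Round 3 (k=39): L=153 R=196
Round 4 (k=14): L=196 R=38
Round 5 (k=22): L=38 R=143
Round 6 (k=5): L=143 R=244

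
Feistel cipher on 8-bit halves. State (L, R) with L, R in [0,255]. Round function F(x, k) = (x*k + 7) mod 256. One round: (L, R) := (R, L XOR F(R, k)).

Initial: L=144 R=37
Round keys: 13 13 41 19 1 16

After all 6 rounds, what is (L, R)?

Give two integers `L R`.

Answer: 6 79

Derivation:
Round 1 (k=13): L=37 R=120
Round 2 (k=13): L=120 R=58
Round 3 (k=41): L=58 R=41
Round 4 (k=19): L=41 R=40
Round 5 (k=1): L=40 R=6
Round 6 (k=16): L=6 R=79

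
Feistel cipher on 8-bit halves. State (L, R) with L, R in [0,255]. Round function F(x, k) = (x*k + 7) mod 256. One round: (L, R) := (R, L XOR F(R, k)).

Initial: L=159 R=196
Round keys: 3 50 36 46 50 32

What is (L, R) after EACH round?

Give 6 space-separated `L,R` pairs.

Answer: 196,204 204,27 27,31 31,130 130,116 116,5

Derivation:
Round 1 (k=3): L=196 R=204
Round 2 (k=50): L=204 R=27
Round 3 (k=36): L=27 R=31
Round 4 (k=46): L=31 R=130
Round 5 (k=50): L=130 R=116
Round 6 (k=32): L=116 R=5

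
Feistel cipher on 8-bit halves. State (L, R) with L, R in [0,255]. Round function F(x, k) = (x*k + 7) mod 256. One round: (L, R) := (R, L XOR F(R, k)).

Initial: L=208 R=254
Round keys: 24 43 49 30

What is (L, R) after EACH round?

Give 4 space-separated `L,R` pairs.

Round 1 (k=24): L=254 R=7
Round 2 (k=43): L=7 R=202
Round 3 (k=49): L=202 R=182
Round 4 (k=30): L=182 R=145

Answer: 254,7 7,202 202,182 182,145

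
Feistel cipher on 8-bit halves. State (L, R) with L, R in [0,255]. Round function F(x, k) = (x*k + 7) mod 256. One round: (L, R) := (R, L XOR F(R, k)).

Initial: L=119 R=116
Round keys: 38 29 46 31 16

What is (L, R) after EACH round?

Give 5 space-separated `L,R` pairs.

Round 1 (k=38): L=116 R=72
Round 2 (k=29): L=72 R=91
Round 3 (k=46): L=91 R=41
Round 4 (k=31): L=41 R=165
Round 5 (k=16): L=165 R=126

Answer: 116,72 72,91 91,41 41,165 165,126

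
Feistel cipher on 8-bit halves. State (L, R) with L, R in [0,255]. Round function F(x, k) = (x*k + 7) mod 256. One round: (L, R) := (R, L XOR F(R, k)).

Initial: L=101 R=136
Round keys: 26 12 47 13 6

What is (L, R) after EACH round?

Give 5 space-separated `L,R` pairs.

Answer: 136,178 178,215 215,50 50,70 70,153

Derivation:
Round 1 (k=26): L=136 R=178
Round 2 (k=12): L=178 R=215
Round 3 (k=47): L=215 R=50
Round 4 (k=13): L=50 R=70
Round 5 (k=6): L=70 R=153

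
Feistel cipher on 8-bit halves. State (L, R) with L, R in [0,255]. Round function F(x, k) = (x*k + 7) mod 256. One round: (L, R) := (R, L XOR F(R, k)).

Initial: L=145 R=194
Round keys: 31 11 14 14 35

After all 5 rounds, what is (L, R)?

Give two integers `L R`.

Round 1 (k=31): L=194 R=20
Round 2 (k=11): L=20 R=33
Round 3 (k=14): L=33 R=193
Round 4 (k=14): L=193 R=180
Round 5 (k=35): L=180 R=98

Answer: 180 98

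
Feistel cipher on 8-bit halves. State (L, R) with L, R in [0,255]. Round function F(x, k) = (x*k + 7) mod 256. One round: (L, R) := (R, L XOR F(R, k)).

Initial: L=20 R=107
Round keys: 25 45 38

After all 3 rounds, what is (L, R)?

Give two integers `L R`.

Round 1 (k=25): L=107 R=110
Round 2 (k=45): L=110 R=54
Round 3 (k=38): L=54 R=101

Answer: 54 101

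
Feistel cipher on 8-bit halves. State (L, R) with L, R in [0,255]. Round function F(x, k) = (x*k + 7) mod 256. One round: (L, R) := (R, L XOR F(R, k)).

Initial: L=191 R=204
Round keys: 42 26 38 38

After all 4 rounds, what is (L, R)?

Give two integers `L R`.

Answer: 233 214

Derivation:
Round 1 (k=42): L=204 R=192
Round 2 (k=26): L=192 R=75
Round 3 (k=38): L=75 R=233
Round 4 (k=38): L=233 R=214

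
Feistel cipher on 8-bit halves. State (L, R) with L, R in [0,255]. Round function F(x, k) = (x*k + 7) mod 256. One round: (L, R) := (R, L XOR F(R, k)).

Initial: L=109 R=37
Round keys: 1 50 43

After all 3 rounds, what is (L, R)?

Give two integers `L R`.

Round 1 (k=1): L=37 R=65
Round 2 (k=50): L=65 R=156
Round 3 (k=43): L=156 R=122

Answer: 156 122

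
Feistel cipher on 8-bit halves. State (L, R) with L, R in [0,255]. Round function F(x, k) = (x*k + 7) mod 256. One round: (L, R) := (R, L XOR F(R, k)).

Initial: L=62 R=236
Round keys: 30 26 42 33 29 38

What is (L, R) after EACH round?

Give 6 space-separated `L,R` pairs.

Round 1 (k=30): L=236 R=145
Round 2 (k=26): L=145 R=45
Round 3 (k=42): L=45 R=248
Round 4 (k=33): L=248 R=210
Round 5 (k=29): L=210 R=41
Round 6 (k=38): L=41 R=207

Answer: 236,145 145,45 45,248 248,210 210,41 41,207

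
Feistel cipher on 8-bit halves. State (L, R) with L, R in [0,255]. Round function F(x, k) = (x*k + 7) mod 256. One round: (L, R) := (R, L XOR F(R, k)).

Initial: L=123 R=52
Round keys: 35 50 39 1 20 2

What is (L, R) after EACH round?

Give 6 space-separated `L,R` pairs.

Round 1 (k=35): L=52 R=88
Round 2 (k=50): L=88 R=3
Round 3 (k=39): L=3 R=36
Round 4 (k=1): L=36 R=40
Round 5 (k=20): L=40 R=3
Round 6 (k=2): L=3 R=37

Answer: 52,88 88,3 3,36 36,40 40,3 3,37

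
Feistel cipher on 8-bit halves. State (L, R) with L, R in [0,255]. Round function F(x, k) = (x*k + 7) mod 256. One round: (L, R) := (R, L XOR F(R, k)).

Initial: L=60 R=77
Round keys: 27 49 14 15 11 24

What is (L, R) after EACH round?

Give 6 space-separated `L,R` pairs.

Answer: 77,26 26,76 76,53 53,110 110,244 244,137

Derivation:
Round 1 (k=27): L=77 R=26
Round 2 (k=49): L=26 R=76
Round 3 (k=14): L=76 R=53
Round 4 (k=15): L=53 R=110
Round 5 (k=11): L=110 R=244
Round 6 (k=24): L=244 R=137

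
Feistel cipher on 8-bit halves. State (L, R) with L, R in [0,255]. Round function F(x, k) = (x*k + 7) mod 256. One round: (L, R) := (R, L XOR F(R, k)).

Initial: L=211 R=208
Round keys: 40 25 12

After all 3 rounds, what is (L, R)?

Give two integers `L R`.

Round 1 (k=40): L=208 R=84
Round 2 (k=25): L=84 R=235
Round 3 (k=12): L=235 R=95

Answer: 235 95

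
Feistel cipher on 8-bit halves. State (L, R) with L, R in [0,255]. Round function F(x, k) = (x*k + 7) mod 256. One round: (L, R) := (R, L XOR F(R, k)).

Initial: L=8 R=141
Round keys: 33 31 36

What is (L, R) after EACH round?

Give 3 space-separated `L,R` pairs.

Round 1 (k=33): L=141 R=60
Round 2 (k=31): L=60 R=198
Round 3 (k=36): L=198 R=227

Answer: 141,60 60,198 198,227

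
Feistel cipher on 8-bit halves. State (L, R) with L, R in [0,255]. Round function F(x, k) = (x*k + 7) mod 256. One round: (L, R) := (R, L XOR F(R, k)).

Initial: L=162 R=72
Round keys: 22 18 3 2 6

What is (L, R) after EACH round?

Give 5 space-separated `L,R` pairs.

Round 1 (k=22): L=72 R=149
Round 2 (k=18): L=149 R=201
Round 3 (k=3): L=201 R=247
Round 4 (k=2): L=247 R=60
Round 5 (k=6): L=60 R=152

Answer: 72,149 149,201 201,247 247,60 60,152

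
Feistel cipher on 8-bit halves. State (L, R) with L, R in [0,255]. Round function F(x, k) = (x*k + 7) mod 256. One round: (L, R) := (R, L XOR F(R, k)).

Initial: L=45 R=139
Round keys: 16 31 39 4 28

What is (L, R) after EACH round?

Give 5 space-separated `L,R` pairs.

Answer: 139,154 154,38 38,75 75,21 21,24

Derivation:
Round 1 (k=16): L=139 R=154
Round 2 (k=31): L=154 R=38
Round 3 (k=39): L=38 R=75
Round 4 (k=4): L=75 R=21
Round 5 (k=28): L=21 R=24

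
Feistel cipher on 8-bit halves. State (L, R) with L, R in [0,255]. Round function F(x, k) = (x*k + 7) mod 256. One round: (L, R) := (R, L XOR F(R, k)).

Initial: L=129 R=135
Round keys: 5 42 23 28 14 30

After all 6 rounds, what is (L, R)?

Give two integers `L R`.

Round 1 (k=5): L=135 R=43
Round 2 (k=42): L=43 R=146
Round 3 (k=23): L=146 R=14
Round 4 (k=28): L=14 R=29
Round 5 (k=14): L=29 R=147
Round 6 (k=30): L=147 R=92

Answer: 147 92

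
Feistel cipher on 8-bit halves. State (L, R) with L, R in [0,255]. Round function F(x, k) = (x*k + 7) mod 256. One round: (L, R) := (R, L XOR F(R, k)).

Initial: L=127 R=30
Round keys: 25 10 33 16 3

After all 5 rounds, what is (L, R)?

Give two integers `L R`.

Answer: 18 171

Derivation:
Round 1 (k=25): L=30 R=138
Round 2 (k=10): L=138 R=117
Round 3 (k=33): L=117 R=150
Round 4 (k=16): L=150 R=18
Round 5 (k=3): L=18 R=171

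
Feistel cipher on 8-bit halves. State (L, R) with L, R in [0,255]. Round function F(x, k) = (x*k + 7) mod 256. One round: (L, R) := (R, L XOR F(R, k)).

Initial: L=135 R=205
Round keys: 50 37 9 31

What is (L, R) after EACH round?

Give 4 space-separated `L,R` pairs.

Round 1 (k=50): L=205 R=150
Round 2 (k=37): L=150 R=120
Round 3 (k=9): L=120 R=169
Round 4 (k=31): L=169 R=6

Answer: 205,150 150,120 120,169 169,6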